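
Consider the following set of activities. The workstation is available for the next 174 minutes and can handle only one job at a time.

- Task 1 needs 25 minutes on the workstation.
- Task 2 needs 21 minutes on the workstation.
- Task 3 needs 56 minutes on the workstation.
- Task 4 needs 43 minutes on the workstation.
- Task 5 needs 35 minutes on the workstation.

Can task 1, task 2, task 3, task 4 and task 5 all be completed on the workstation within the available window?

Running back to back, the jobs need 25 + 21 + 56 + 43 + 35 = 180 minutes on the workstation.
Since 180 > 174, they cannot all fit.

No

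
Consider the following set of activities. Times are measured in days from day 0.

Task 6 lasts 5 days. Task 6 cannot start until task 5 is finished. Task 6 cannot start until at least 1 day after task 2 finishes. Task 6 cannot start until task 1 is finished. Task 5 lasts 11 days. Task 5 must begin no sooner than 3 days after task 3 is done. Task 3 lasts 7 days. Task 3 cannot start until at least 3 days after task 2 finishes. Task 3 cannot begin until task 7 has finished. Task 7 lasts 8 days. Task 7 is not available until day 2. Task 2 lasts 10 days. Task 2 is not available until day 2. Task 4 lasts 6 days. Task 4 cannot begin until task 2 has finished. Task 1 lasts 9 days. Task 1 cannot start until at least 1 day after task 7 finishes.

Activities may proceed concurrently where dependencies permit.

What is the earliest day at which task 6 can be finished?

41

Task 7 cannot begin until its own release at day 2. It runs from day 2 to 2 + 8 = day 10.
Task 1 waits on task 7 (finishes day 10, plus 1-day gap → day 11), so it starts at day 11 and finishes at 11 + 9 = day 20.
Task 2 cannot begin until its own release at day 2. It runs from day 2 to 2 + 10 = day 12.
For task 3: task 2 (finishes day 12, plus 3-day gap → day 15); task 7 (finishes day 10). Taking the maximum gives a start of day 15, and it finishes at 15 + 7 = day 22.
Task 5 waits on task 3 (finishes day 22, plus 3-day gap → day 25), so it starts at day 25 and finishes at 25 + 11 = day 36.
Task 6 has to wait for task 5 (finishes day 36); task 2 (finishes day 12, plus 1-day gap → day 13); task 1 (finishes day 20). The latest of these is day 36, so task 6 runs day 36 to 36 + 5 = day 41.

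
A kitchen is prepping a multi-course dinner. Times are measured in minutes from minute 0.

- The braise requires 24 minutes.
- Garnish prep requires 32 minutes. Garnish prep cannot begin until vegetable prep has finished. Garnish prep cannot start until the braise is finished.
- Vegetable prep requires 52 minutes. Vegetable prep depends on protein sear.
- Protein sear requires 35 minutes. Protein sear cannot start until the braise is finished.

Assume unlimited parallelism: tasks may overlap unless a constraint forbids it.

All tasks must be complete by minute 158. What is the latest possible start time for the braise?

15

Garnish prep has no dependents, so it just needs to finish by minute 158. Starting by 158 − 32 = minute 126 achieves that.
Vegetable prep must finish before garnish prep (must start by minute 126). With a 52-minute duration, vegetable prep must start by 126 − 52 = minute 74.
Since vegetable prep (must start by minute 74) depends on it, protein sear must finish by minute 74. Backing off its 35-minute duration gives a latest start of minute 39.
The braise has several dependents: protein sear (must start by minute 39); garnish prep (must start by minute 126). The earliest of those limits is minute 39, so the braise must start by 39 − 24 = minute 15.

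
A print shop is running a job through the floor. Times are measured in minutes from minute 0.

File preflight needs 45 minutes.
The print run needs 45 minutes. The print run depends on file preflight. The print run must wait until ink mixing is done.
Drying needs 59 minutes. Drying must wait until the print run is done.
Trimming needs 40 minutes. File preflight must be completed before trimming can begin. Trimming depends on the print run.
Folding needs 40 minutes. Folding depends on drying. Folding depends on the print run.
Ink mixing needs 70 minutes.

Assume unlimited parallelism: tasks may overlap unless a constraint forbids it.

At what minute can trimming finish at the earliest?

155

Ink mixing can start immediately at minute 0; it finishes at minute 70.
File preflight can start immediately at minute 0; it finishes at minute 45.
The print run has to wait for file preflight (finishes minute 45); ink mixing (finishes minute 70). The latest of these is minute 70, so the print run runs minute 70 to 70 + 45 = minute 115.
For trimming: file preflight (finishes minute 45); the print run (finishes minute 115). Taking the maximum gives a start of minute 115, and it finishes at 115 + 40 = minute 155.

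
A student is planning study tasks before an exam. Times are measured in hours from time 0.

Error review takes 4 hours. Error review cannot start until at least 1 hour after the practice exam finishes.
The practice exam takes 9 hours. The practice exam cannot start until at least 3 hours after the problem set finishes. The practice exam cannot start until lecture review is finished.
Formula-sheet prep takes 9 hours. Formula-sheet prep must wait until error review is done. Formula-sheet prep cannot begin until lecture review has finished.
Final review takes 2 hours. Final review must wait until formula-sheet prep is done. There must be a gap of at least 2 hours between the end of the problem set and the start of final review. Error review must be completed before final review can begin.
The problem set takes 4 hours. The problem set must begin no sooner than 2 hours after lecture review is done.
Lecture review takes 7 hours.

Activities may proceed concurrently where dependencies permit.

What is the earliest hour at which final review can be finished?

41

Lecture review has no prerequisites, so it starts at hour 0 and finishes at hour 7.
After lecture review (finishes hour 7, plus 2-hour gap → hour 9), the problem set can start at hour 9 and finishes at hour 13.
For the practice exam: the problem set (finishes hour 13, plus 3-hour gap → hour 16); lecture review (finishes hour 7). Taking the maximum gives a start of hour 16, and it finishes at 16 + 9 = hour 25.
After the practice exam (finishes hour 25, plus 1-hour gap → hour 26), error review can start at hour 26 and finishes at hour 30.
Formula-sheet prep has to wait for error review (finishes hour 30); lecture review (finishes hour 7). The latest of these is hour 30, so formula-sheet prep runs hour 30 to 30 + 9 = hour 39.
Final review has to wait for formula-sheet prep (finishes hour 39); the problem set (finishes hour 13, plus 2-hour gap → hour 15); error review (finishes hour 30). The latest of these is hour 39, so final review runs hour 39 to 39 + 2 = hour 41.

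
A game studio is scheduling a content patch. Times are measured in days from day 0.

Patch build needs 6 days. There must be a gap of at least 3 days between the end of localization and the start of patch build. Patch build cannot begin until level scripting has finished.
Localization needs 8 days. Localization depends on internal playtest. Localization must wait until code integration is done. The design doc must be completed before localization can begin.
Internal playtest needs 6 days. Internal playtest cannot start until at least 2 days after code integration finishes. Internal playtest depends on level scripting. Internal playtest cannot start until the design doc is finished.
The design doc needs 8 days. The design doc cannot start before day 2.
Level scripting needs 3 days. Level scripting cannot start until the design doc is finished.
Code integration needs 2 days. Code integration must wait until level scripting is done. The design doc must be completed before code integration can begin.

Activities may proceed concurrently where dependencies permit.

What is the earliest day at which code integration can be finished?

15

The design doc waits on its own release at day 2, so it starts at day 2 and finishes at 2 + 8 = day 10.
After the design doc (finishes day 10), level scripting can start at day 10 and finishes at day 13.
Code integration needs all of level scripting (finishes day 13); the design doc (finishes day 10). That puts its earliest start at day 13; it finishes at 13 + 2 = day 15.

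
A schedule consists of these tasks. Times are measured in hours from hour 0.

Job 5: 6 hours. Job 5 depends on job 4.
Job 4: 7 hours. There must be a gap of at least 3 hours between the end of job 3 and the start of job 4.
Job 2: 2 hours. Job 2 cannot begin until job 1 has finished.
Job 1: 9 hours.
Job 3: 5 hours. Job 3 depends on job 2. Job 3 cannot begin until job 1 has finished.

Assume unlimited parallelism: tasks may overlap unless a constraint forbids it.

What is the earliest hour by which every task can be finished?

32

Job 1 can start immediately at hour 0; it finishes at hour 9.
Job 2 cannot begin until job 1 (finishes hour 9). It runs from hour 9 to 9 + 2 = hour 11.
Job 3 has to wait for job 2 (finishes hour 11); job 1 (finishes hour 9). The latest of these is hour 11, so job 3 runs hour 11 to 11 + 5 = hour 16.
Job 4 waits on job 3 (finishes hour 16, plus 3-hour gap → hour 19), so it starts at hour 19 and finishes at 19 + 7 = hour 26.
Job 5 cannot begin until job 4 (finishes hour 26). It runs from hour 26 to 26 + 6 = hour 32.
All tasks are finished once the last one completes. Finish times: Job 1 at 9, Job 2 at 11, Job 3 at 16, Job 4 at 26, Job 5 at 32. The latest is hour 32.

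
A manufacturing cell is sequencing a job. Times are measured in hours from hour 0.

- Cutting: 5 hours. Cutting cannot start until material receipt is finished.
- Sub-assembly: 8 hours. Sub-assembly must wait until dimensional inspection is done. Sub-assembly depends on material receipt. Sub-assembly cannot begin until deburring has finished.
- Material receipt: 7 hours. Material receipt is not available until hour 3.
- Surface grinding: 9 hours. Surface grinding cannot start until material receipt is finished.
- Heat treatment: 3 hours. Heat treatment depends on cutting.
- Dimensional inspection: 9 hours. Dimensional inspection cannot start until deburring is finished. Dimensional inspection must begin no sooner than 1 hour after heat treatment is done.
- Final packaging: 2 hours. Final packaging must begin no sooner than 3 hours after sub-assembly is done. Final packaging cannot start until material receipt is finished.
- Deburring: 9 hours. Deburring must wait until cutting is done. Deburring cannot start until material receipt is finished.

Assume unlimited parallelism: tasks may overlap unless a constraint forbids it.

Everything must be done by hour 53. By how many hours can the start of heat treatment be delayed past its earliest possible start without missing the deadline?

12

Material receipt waits on its own release at hour 3, so it starts at hour 3 and finishes at 3 + 7 = hour 10.
After material receipt (finishes hour 10), cutting can start at hour 10 and finishes at hour 15.
After cutting (finishes hour 15), heat treatment can start at hour 15 and finishes at hour 18.

Working backward from the deadline:
Nothing follows final packaging; the deadline of hour 53 is its only limit. It must start by 53 − 2 = hour 51.
Since final packaging (must start by hour 51, minus 3-hour gap → hour 48) depends on it, sub-assembly must finish by hour 48. Backing off its 8-hour duration gives a latest start of hour 40.
Dimensional inspection has to be done before sub-assembly (must start by hour 40). That means finishing by hour 40, i.e. starting by 40 − 9 = hour 31.
Heat treatment feeds into dimensional inspection (must start by hour 31, minus 1-hour gap → hour 30); so heat treatment must finish by hour 30 and therefore start by hour 27.
So heat treatment can start as early as hour 15 and as late as hour 27, giving 27 − 15 = 12 hours of slack.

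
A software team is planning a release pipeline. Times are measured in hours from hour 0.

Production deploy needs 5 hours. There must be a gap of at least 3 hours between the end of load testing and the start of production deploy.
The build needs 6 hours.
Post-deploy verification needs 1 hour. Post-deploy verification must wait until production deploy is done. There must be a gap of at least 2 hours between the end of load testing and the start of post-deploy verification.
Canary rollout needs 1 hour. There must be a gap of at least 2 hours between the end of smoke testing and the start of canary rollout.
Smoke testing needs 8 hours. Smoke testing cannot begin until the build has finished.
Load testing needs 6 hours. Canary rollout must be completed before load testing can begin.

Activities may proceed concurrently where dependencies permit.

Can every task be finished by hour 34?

The build can start immediately at hour 0; it finishes at hour 6.
After the build (finishes hour 6), smoke testing can start at hour 6 and finishes at hour 14.
Canary rollout cannot begin until smoke testing (finishes hour 14, plus 2-hour gap → hour 16). It runs from hour 16 to 16 + 1 = hour 17.
Load testing waits on canary rollout (finishes hour 17), so it starts at hour 17 and finishes at 17 + 6 = hour 23.
After load testing (finishes hour 23, plus 3-hour gap → hour 26), production deploy can start at hour 26 and finishes at hour 31.
For post-deploy verification: production deploy (finishes hour 31); load testing (finishes hour 23, plus 2-hour gap → hour 25). Taking the maximum gives a start of hour 31, and it finishes at 31 + 1 = hour 32.
Every task is finished by hour 32, which is no later than the deadline of 34, so the schedule is feasible.

Yes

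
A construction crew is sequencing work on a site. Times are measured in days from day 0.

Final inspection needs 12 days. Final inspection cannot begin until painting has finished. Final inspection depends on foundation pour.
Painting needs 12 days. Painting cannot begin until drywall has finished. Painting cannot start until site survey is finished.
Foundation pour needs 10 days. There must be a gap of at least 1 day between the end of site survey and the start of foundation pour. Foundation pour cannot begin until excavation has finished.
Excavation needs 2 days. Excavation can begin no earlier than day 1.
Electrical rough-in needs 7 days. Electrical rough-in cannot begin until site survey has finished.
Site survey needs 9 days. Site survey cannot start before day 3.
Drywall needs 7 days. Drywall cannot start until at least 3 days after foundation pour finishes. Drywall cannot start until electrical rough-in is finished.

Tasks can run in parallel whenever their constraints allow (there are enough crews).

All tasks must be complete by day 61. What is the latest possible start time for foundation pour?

Final inspection must finish by day 61; it takes 12 days, so it must start by 61 − 12 = day 49.
Painting feeds into final inspection (must start by day 49); so painting must finish by day 49 and therefore start by day 37.
Drywall feeds into painting (must start by day 37); so drywall must finish by day 37 and therefore start by day 30.
Foundation pour has several dependents: drywall (must start by day 30, minus 3-day gap → day 27); final inspection (must start by day 49). The earliest of those limits is day 27, so foundation pour must start by 27 − 10 = day 17.

17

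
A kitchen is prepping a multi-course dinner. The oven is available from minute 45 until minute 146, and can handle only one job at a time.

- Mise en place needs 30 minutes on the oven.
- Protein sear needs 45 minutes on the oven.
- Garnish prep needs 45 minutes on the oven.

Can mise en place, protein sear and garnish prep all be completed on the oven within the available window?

No

The oven window is 146 − 45 = 101 minutes.
Running back to back, the jobs need 30 + 45 + 45 = 120 minutes on the oven.
Since 120 > 101, they cannot all fit.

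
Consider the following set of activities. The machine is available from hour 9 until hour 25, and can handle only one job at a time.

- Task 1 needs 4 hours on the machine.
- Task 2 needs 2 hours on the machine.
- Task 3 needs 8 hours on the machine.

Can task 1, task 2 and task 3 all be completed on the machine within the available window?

Yes

The machine window is 25 − 9 = 16 hours.
Running back to back, the jobs need 4 + 2 + 8 = 14 hours on the machine.
Since 14 ≤ 16, they fit within the window.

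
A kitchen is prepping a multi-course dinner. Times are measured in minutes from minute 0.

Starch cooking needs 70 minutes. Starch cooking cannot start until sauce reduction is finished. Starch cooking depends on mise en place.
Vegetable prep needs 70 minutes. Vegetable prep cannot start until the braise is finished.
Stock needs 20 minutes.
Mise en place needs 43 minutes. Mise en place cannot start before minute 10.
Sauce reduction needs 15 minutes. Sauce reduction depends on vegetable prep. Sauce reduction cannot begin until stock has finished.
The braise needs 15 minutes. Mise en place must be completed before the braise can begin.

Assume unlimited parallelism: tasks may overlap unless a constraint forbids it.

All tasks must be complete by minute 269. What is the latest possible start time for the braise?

Starch cooking must finish by minute 269; it takes 70 minutes, so it must start by 269 − 70 = minute 199.
Sauce reduction must finish before starch cooking (must start by minute 199). With a 15-minute duration, sauce reduction must start by 199 − 15 = minute 184.
Vegetable prep feeds into sauce reduction (must start by minute 184); so vegetable prep must finish by minute 184 and therefore start by minute 114.
The braise has to be done before vegetable prep (must start by minute 114). That means finishing by minute 114, i.e. starting by 114 − 15 = minute 99.

99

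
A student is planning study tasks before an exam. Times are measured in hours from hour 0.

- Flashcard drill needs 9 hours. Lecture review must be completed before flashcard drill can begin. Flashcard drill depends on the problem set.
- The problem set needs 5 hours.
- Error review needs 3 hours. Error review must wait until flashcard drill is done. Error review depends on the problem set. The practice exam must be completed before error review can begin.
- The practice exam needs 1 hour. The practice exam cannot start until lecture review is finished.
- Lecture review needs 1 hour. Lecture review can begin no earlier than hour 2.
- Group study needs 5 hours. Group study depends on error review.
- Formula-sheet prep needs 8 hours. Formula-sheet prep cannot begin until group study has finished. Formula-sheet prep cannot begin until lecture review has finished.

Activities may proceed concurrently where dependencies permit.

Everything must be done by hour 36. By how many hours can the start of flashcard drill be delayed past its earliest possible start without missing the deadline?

6

The problem set can start immediately at hour 0; it finishes at hour 5.
After its own release at hour 2, lecture review can start at hour 2 and finishes at hour 3.
For flashcard drill: lecture review (finishes hour 3); the problem set (finishes hour 5). Taking the maximum gives a start of hour 5, and it finishes at 5 + 9 = hour 14.

Working backward from the deadline:
Formula-sheet prep has no dependents, so it just needs to finish by hour 36. Starting by 36 − 8 = hour 28 achieves that.
Group study must finish before formula-sheet prep (must start by hour 28). With a 5-hour duration, group study must start by 28 − 5 = hour 23.
Error review has to be done before group study (must start by hour 23). That means finishing by hour 23, i.e. starting by 23 − 3 = hour 20.
Flashcard drill feeds into error review (must start by hour 20); so flashcard drill must finish by hour 20 and therefore start by hour 11.
So flashcard drill can start as early as hour 5 and as late as hour 11, giving 11 − 5 = 6 hours of slack.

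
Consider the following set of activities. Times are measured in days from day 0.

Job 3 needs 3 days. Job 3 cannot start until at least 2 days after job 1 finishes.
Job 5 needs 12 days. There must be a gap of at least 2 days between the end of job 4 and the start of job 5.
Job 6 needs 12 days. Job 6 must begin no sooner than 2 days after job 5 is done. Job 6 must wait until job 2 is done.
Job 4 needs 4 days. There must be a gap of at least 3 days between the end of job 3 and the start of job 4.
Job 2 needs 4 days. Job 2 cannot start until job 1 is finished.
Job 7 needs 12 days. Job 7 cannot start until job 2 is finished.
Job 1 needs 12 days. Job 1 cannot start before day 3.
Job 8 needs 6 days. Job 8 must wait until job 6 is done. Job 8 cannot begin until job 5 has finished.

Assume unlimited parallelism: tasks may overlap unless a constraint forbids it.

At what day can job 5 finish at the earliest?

41

Job 1 cannot begin until its own release at day 3. It runs from day 3 to 3 + 12 = day 15.
Job 3 waits on job 1 (finishes day 15, plus 2-day gap → day 17), so it starts at day 17 and finishes at 17 + 3 = day 20.
Job 4 waits on job 3 (finishes day 20, plus 3-day gap → day 23), so it starts at day 23 and finishes at 23 + 4 = day 27.
Job 5 waits on job 4 (finishes day 27, plus 2-day gap → day 29), so it starts at day 29 and finishes at 29 + 12 = day 41.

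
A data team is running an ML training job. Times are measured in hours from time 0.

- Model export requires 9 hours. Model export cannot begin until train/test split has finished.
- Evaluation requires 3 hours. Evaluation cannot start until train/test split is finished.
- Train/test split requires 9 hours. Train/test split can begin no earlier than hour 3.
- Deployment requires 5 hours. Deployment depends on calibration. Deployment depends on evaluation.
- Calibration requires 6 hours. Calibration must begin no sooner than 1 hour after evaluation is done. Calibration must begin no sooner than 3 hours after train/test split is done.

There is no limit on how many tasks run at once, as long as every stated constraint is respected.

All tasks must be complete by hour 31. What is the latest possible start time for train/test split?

Deployment must finish by hour 31; it takes 5 hours, so it must start by 31 − 5 = hour 26.
Calibration must finish before deployment (must start by hour 26). With a 6-hour duration, calibration must start by 26 − 6 = hour 20.
Evaluation feeds calibration (must start by hour 20, minus 1-hour gap → hour 19); deployment (must start by hour 26). Taking the minimum, evaluation must finish by hour 19 and start by 19 − 3 = hour 16.
Model export has no dependents, so it just needs to finish by hour 31. Starting by 31 − 9 = hour 22 achieves that.
Train/test split must finish in time for evaluation (must start by hour 16); calibration (must start by hour 20, minus 3-hour gap → hour 17); model export (must start by hour 22). The tightest is hour 16, so train/test split must start by 16 − 9 = hour 7.

7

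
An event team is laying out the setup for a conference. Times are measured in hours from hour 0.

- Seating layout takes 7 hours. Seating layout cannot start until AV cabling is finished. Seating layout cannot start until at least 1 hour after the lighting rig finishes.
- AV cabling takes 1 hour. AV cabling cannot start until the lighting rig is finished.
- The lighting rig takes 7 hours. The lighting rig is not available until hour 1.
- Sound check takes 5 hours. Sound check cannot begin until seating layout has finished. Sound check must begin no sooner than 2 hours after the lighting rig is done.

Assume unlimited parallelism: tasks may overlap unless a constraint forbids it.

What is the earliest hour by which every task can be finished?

After its own release at hour 1, the lighting rig can start at hour 1 and finishes at hour 8.
After the lighting rig (finishes hour 8), AV cabling can start at hour 8 and finishes at hour 9.
Seating layout has to wait for AV cabling (finishes hour 9); the lighting rig (finishes hour 8, plus 1-hour gap → hour 9). The latest of these is hour 9, so seating layout runs hour 9 to 9 + 7 = hour 16.
Sound check has to wait for seating layout (finishes hour 16); the lighting rig (finishes hour 8, plus 2-hour gap → hour 10). The latest of these is hour 16, so sound check runs hour 16 to 16 + 5 = hour 21.
All tasks are finished once the last one completes. Finish times: The lighting rig at 8, AV cabling at 9, Seating layout at 16, Sound check at 21. The latest is hour 21.

21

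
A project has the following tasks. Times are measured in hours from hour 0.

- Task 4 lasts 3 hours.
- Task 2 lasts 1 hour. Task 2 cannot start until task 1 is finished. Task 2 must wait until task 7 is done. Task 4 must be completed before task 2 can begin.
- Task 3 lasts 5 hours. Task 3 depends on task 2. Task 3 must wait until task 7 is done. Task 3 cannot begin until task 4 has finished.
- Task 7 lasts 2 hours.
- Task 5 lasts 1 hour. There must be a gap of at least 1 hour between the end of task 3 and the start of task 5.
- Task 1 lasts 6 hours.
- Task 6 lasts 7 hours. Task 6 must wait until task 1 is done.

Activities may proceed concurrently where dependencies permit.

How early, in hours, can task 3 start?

7

Nothing blocks task 7, so it runs from hour 0 to hour 2.
Nothing blocks task 4, so it runs from hour 0 to hour 3.
Nothing blocks task 1, so it runs from hour 0 to hour 6.
Task 2 needs all of task 1 (finishes hour 6); task 7 (finishes hour 2); task 4 (finishes hour 3). That puts its earliest start at hour 6; it finishes at 6 + 1 = hour 7.
Task 3 waits on task 2 (finishes hour 7); task 7 (finishes hour 2); task 4 (finishes hour 3). The latest of these is hour 7, which is the earliest task 3 can start.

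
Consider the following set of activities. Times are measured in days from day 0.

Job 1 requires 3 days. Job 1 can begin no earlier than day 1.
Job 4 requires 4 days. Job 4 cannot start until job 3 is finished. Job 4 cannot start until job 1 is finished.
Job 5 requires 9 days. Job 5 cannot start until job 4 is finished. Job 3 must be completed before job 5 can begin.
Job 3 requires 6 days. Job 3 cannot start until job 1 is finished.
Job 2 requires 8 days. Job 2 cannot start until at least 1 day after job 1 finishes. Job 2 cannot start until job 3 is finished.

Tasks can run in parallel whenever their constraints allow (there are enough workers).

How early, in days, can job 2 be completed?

Job 1 cannot begin until its own release at day 1. It runs from day 1 to 1 + 3 = day 4.
Job 3 waits on job 1 (finishes day 4), so it starts at day 4 and finishes at 4 + 6 = day 10.
Job 2 cannot start until job 1 (finishes day 4, plus 1-day gap → day 5); job 3 (finishes day 10). The controlling bound is day 10, so job 2 finishes at 10 + 8 = day 18.

18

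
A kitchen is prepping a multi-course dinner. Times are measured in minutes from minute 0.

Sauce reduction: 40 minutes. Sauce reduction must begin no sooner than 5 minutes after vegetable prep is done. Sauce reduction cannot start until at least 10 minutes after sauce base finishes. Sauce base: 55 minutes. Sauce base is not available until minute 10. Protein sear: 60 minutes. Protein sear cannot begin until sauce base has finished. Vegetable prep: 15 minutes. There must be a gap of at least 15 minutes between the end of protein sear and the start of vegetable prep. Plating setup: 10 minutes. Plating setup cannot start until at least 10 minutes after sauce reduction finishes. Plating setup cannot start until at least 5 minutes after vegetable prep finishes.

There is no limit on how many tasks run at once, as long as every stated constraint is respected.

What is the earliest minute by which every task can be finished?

Sauce base waits on its own release at minute 10, so it starts at minute 10 and finishes at 10 + 55 = minute 65.
After sauce base (finishes minute 65), protein sear can start at minute 65 and finishes at minute 125.
Vegetable prep cannot begin until protein sear (finishes minute 125, plus 15-minute gap → minute 140). It runs from minute 140 to 140 + 15 = minute 155.
Sauce reduction has to wait for vegetable prep (finishes minute 155, plus 5-minute gap → minute 160); sauce base (finishes minute 65, plus 10-minute gap → minute 75). The latest of these is minute 160, so sauce reduction runs minute 160 to 160 + 40 = minute 200.
For plating setup: sauce reduction (finishes minute 200, plus 10-minute gap → minute 210); vegetable prep (finishes minute 155, plus 5-minute gap → minute 160). Taking the maximum gives a start of minute 210, and it finishes at 210 + 10 = minute 220.
All tasks are finished once the last one completes. Finish times: Sauce base at 65, Protein sear at 125, Vegetable prep at 155, Sauce reduction at 200, Plating setup at 220. The latest is minute 220.

220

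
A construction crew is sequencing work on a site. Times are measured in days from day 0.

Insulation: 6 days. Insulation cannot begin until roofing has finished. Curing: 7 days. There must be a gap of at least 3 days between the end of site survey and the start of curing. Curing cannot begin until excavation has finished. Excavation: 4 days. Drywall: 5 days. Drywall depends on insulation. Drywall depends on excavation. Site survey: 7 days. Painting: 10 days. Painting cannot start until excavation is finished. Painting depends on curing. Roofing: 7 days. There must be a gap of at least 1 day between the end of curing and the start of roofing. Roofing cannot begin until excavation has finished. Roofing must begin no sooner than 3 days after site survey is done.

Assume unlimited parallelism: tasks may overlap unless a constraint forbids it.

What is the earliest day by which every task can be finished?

36

Excavation can start immediately at day 0; it finishes at day 4.
Site survey has no prerequisites, so it starts at day 0 and finishes at day 7.
Curing cannot start until site survey (finishes day 7, plus 3-day gap → day 10); excavation (finishes day 4). The controlling bound is day 10, so curing finishes at 10 + 7 = day 17.
Painting needs all of excavation (finishes day 4); curing (finishes day 17). That puts its earliest start at day 17; it finishes at 17 + 10 = day 27.
Roofing cannot start until curing (finishes day 17, plus 1-day gap → day 18); excavation (finishes day 4); site survey (finishes day 7, plus 3-day gap → day 10). The controlling bound is day 18, so roofing finishes at 18 + 7 = day 25.
Insulation waits on roofing (finishes day 25), so it starts at day 25 and finishes at 25 + 6 = day 31.
Drywall cannot start until insulation (finishes day 31); excavation (finishes day 4). The controlling bound is day 31, so drywall finishes at 31 + 5 = day 36.
All tasks are finished once the last one completes. Finish times: Site survey at 7, Excavation at 4, Curing at 17, Roofing at 25, Insulation at 31, Drywall at 36, Painting at 27. The latest is day 36.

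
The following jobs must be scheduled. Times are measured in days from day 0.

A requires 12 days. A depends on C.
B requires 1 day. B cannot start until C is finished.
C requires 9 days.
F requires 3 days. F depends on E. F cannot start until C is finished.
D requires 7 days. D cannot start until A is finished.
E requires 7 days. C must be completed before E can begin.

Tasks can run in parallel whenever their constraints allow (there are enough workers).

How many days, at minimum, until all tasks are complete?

Nothing blocks C, so it runs from day 0 to day 9.
E waits on C (finishes day 9), so it starts at day 9 and finishes at 9 + 7 = day 16.
For F: E (finishes day 16); C (finishes day 9). Taking the maximum gives a start of day 16, and it finishes at 16 + 3 = day 19.
B waits on C (finishes day 9), so it starts at day 9 and finishes at 9 + 1 = day 10.
A waits on C (finishes day 9), so it starts at day 9 and finishes at 9 + 12 = day 21.
D cannot begin until A (finishes day 21). It runs from day 21 to 21 + 7 = day 28.
All tasks are finished once the last one completes. Finish times: A at 21, B at 10, C at 9, D at 28, E at 16, F at 19. The latest is day 28.

28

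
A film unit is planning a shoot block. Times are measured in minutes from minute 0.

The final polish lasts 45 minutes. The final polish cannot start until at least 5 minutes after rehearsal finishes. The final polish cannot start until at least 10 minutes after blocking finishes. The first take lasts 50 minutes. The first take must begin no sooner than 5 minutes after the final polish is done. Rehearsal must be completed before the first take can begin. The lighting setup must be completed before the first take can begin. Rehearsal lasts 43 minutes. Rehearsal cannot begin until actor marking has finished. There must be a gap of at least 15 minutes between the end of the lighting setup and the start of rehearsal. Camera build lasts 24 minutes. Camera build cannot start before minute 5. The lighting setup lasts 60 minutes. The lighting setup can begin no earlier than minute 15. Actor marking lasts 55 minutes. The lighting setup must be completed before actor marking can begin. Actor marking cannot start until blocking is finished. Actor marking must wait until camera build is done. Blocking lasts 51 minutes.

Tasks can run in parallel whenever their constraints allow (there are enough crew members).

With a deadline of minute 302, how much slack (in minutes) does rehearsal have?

24

Blocking has no prerequisites, so it starts at minute 0 and finishes at minute 51.
After its own release at minute 5, camera build can start at minute 5 and finishes at minute 29.
The lighting setup cannot begin until its own release at minute 15. It runs from minute 15 to 15 + 60 = minute 75.
Actor marking has to wait for the lighting setup (finishes minute 75); blocking (finishes minute 51); camera build (finishes minute 29). The latest of these is minute 75, so actor marking runs minute 75 to 75 + 55 = minute 130.
Rehearsal has to wait for actor marking (finishes minute 130); the lighting setup (finishes minute 75, plus 15-minute gap → minute 90). The latest of these is minute 130, so rehearsal runs minute 130 to 130 + 43 = minute 173.

Working backward from the deadline:
The first take has no dependents, so it just needs to finish by minute 302. Starting by 302 − 50 = minute 252 achieves that.
The final polish must finish before the first take (must start by minute 252, minus 5-minute gap → minute 247). With a 45-minute duration, the final polish must start by 247 − 45 = minute 202.
For rehearsal: the final polish (must start by minute 202, minus 5-minute gap → minute 197); the first take (must start by minute 252). The most restrictive is minute 197; with a 43-minute duration, rehearsal must start by minute 154.
So rehearsal can start as early as minute 130 and as late as minute 154, giving 154 − 130 = 24 minutes of slack.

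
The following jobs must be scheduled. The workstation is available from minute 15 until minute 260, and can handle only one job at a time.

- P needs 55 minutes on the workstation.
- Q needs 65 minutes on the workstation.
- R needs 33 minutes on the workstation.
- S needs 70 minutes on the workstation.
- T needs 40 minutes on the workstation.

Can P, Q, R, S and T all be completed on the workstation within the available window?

The workstation window is 260 − 15 = 245 minutes.
Running back to back, the jobs need 55 + 65 + 33 + 70 + 40 = 263 minutes on the workstation.
Since 263 > 245, they cannot all fit.

No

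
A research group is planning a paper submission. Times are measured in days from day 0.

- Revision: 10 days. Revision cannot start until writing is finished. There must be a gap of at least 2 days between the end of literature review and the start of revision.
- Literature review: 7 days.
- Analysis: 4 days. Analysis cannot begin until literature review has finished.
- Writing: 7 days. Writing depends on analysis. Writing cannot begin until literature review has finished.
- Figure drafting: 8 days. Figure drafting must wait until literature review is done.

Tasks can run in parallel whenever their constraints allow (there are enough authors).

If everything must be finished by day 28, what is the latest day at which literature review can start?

To finish by day 28, revision (duration 10) must start no later than day 18.
Writing must finish before revision (must start by day 18). With a 7-day duration, writing must start by 18 − 7 = day 11.
Since writing (must start by day 11) depends on it, analysis must finish by day 11. Backing off its 4-day duration gives a latest start of day 7.
Figure drafting has no dependents, so it just needs to finish by day 28. Starting by 28 − 8 = day 20 achieves that.
Literature review has several dependents: analysis (must start by day 7); figure drafting (must start by day 20); writing (must start by day 11); revision (must start by day 18, minus 2-day gap → day 16). The earliest of those limits is day 7, so literature review must start by 7 − 7 = day 0.

0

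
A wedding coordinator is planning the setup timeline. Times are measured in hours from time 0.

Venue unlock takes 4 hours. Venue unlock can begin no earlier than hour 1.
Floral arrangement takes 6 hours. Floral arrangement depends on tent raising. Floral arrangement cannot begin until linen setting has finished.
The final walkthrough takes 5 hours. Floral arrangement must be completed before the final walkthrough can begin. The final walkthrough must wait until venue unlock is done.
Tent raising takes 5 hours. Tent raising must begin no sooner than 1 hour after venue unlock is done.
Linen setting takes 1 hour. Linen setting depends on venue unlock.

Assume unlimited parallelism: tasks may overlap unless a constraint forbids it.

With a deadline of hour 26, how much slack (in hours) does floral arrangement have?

After its own release at hour 1, venue unlock can start at hour 1 and finishes at hour 5.
Linen setting waits on venue unlock (finishes hour 5), so it starts at hour 5 and finishes at 5 + 1 = hour 6.
Tent raising cannot begin until venue unlock (finishes hour 5, plus 1-hour gap → hour 6). It runs from hour 6 to 6 + 5 = hour 11.
Floral arrangement has to wait for tent raising (finishes hour 11); linen setting (finishes hour 6). The latest of these is hour 11, so floral arrangement runs hour 11 to 11 + 6 = hour 17.

Working backward from the deadline:
The final walkthrough must finish by hour 26; it takes 5 hours, so it must start by 26 − 5 = hour 21.
Since the final walkthrough (must start by hour 21) depends on it, floral arrangement must finish by hour 21. Backing off its 6-hour duration gives a latest start of hour 15.
So floral arrangement can start as early as hour 11 and as late as hour 15, giving 15 − 11 = 4 hours of slack.

4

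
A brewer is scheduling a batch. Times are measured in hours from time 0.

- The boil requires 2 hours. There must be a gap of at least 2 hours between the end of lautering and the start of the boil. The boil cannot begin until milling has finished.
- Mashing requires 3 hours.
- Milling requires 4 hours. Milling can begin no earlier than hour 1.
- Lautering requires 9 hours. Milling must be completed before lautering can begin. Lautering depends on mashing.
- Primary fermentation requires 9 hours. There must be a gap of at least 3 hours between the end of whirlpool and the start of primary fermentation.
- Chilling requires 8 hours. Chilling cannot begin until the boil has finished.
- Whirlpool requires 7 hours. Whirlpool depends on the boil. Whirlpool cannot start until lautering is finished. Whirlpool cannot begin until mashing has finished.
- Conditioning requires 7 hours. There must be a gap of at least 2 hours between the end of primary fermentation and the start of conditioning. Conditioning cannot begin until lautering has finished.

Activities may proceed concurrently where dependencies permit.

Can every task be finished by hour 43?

Mashing can start immediately at hour 0; it finishes at hour 3.
Milling waits on its own release at hour 1, so it starts at hour 1 and finishes at 1 + 4 = hour 5.
For lautering: milling (finishes hour 5); mashing (finishes hour 3). Taking the maximum gives a start of hour 5, and it finishes at 5 + 9 = hour 14.
For the boil: lautering (finishes hour 14, plus 2-hour gap → hour 16); milling (finishes hour 5). Taking the maximum gives a start of hour 16, and it finishes at 16 + 2 = hour 18.
After the boil (finishes hour 18), chilling can start at hour 18 and finishes at hour 26.
Whirlpool has to wait for the boil (finishes hour 18); lautering (finishes hour 14); mashing (finishes hour 3). The latest of these is hour 18, so whirlpool runs hour 18 to 18 + 7 = hour 25.
Primary fermentation cannot begin until whirlpool (finishes hour 25, plus 3-hour gap → hour 28). It runs from hour 28 to 28 + 9 = hour 37.
For conditioning: primary fermentation (finishes hour 37, plus 2-hour gap → hour 39); lautering (finishes hour 14). Taking the maximum gives a start of hour 39, and it finishes at 39 + 7 = hour 46.
The earliest everything can be done is hour 46, which is after the deadline of 43, so it is not possible.

No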